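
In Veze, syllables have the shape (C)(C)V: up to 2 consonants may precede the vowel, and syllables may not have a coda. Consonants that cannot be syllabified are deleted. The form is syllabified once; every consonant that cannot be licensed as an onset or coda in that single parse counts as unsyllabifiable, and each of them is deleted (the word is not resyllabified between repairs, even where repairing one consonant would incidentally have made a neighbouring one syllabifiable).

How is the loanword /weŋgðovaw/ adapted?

Under (C)(C)V, the unsyllabifiable consonants are /ŋ/, /w/ (no codas are permitted; onsets may contain at most 2 consonants).
Each unlicensed consonant is deleted: /ŋ/, /w/.

wegðova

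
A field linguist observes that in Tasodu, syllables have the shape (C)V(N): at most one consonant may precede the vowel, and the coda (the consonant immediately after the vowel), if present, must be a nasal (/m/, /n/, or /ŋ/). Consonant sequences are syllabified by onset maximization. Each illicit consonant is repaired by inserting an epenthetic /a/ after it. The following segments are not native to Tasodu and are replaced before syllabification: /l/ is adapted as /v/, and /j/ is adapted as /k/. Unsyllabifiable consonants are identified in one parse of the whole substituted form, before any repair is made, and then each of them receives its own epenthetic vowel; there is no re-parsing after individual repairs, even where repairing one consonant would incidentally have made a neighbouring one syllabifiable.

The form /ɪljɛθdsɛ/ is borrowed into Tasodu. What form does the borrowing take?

Substitution: /l/ → /v/, /j/ → /k/, giving /ɪvkɛθdsɛ/.
Under (C)V(N), the unsyllabifiable consonants are /v/, /θ/, /d/ (only a nasal (/m/, /n/, or /ŋ/) is licensed in coda position; onsets are limited to one consonant).
Inserting the epenthetic vowel yields /v/ → /va/, /θ/ → /θa/, /d/ → /da/.

ɪvakɛθadasɛ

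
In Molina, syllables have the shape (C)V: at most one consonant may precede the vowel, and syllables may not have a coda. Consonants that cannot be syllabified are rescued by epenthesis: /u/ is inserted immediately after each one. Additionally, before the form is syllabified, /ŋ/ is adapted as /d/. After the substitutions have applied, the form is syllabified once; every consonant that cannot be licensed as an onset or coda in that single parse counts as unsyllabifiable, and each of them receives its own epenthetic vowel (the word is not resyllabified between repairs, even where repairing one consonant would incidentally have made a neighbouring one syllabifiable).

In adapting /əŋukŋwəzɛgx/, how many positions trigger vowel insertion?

4

After substitution the input is /ədukdwəzɛgx/.
The unsyllabifiable consonants are /k/, /d/, /g/, /x/; each receives one epenthetic vowel.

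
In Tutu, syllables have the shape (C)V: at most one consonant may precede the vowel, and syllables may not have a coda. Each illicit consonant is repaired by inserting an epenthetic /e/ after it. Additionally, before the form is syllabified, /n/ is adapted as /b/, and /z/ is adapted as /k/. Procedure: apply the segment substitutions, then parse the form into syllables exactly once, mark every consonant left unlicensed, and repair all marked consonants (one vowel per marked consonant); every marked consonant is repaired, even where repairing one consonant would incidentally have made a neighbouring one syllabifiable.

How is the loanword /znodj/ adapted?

kebodeje

Substitution: /z/ → /k/, /n/ → /b/, giving /kbodj/.
Under (C)V, the unsyllabifiable consonants are /k/, /d/, /j/ (no codas are permitted; onsets are limited to one consonant).
Each unlicensed consonant becomes the onset of a new syllable: /k/ → /ke/, /d/ → /de/, /j/ → /je/.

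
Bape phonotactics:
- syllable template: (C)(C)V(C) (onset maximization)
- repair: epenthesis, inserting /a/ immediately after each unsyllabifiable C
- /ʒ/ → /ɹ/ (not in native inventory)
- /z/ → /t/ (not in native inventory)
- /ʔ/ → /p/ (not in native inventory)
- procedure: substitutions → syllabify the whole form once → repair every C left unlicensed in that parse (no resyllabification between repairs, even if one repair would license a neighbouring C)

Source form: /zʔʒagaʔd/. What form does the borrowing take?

tapɹagapda

Substitution: /z/ → /t/, /ʔ/ → /p/, /ʒ/ → /ɹ/, giving /tpɹagapd/.
Under (C)(C)V(C), the unsyllabifiable consonants are /t/, /d/ (at most one coda consonant is licensed; onsets may contain at most 2 consonants).
Epenthesis after each stranded consonant: /t/ → /ta/, /d/ → /da/.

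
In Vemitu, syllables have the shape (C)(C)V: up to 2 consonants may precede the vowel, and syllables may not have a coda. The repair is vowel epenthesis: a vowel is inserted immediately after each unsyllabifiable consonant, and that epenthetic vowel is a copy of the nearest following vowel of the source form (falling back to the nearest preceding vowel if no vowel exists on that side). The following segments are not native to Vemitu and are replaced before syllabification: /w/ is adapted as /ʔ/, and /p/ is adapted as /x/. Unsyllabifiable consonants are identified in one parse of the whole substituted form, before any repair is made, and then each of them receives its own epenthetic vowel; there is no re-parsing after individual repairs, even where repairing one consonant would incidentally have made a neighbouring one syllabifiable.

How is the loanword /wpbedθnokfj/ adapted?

Substitution: /w/ → /ʔ/, /p/ → /x/, giving /ʔxbedθnokfj/.
Syllabifying with onset maximization leaves /ʔ/, /d/, /k/, /f/, /j/ stranded (no codas are permitted; onsets may contain at most 2 consonants).
Each unlicensed consonant becomes the onset of a new syllable: /ʔ/ → /ʔe/, /d/ → /do/, /k/ → /ko/, /f/ → /fo/, /j/ → /jo/.

ʔexbedoθnokofojo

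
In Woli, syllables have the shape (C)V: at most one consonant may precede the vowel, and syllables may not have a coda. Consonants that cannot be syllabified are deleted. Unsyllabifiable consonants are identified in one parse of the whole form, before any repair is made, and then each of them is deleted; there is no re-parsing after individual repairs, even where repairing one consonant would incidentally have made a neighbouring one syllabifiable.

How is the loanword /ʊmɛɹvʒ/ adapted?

The consonants /ɹ/, /v/, /ʒ/ cannot be parsed into a legal (C)V syllable (no codas are permitted; onsets are limited to one consonant).
Deleting the stranded consonants removes /ɹ/, /v/, /ʒ/.

ʊmɛ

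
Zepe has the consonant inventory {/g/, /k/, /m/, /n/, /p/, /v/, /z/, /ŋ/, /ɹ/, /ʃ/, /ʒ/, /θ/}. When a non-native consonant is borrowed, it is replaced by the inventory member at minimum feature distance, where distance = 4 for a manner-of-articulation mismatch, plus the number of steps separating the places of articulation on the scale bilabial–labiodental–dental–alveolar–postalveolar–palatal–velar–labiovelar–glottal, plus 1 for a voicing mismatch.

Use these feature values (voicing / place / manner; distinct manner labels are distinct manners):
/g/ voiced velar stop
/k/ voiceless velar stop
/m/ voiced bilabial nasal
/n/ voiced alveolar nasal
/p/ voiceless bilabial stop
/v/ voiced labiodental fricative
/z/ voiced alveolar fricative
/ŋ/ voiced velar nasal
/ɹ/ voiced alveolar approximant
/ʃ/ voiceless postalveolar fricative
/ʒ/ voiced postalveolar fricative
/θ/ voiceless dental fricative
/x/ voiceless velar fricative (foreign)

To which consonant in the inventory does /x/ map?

ʃ

/ʃ/ is closest: same manner (fricative), place distance 2 (velar→postalveolar), same voicing; total 2. Next closest is /ʒ/ at distance 3.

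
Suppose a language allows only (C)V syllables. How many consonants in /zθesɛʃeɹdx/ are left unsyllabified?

4

The consonants /z/, /ɹ/, /d/, /x/ cannot be parsed into a legal (C)V syllable (no codas are permitted; onsets are limited to one consonant).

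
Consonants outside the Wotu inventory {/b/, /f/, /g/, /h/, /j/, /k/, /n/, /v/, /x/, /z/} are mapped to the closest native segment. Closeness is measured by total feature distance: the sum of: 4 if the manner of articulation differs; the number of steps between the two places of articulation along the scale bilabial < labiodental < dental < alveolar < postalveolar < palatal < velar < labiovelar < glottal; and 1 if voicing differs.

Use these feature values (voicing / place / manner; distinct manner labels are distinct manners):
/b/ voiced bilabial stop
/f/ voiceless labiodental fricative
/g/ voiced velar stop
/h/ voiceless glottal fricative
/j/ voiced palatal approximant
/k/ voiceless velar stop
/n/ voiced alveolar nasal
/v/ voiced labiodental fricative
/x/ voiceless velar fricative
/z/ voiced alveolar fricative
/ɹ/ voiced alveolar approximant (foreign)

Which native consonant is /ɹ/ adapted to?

/j/ is closest: same manner (approximant), place distance 2 (alveolar→palatal), same voicing; total 2. Next closest is /n/ at distance 4.

j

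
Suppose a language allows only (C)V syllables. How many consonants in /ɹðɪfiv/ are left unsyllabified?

The consonants /ɹ/, /v/ cannot be parsed into a legal (C)V syllable (no codas are permitted; onsets are limited to one consonant).

2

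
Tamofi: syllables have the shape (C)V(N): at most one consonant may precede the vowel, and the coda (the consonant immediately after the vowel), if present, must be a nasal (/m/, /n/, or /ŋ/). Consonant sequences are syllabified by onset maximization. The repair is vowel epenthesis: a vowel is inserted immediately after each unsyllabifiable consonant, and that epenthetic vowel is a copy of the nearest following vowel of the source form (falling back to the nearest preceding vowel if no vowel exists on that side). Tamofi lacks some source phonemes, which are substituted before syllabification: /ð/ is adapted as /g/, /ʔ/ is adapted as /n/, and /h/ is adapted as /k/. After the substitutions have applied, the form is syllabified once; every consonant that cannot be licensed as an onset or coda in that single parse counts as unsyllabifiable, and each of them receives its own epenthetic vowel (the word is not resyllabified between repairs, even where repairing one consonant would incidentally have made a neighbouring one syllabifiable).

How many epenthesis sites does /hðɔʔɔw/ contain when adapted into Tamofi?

After substitution the input is /kgɔnɔw/.
The unsyllabifiable consonants are /k/, /w/; each receives one epenthetic vowel.

2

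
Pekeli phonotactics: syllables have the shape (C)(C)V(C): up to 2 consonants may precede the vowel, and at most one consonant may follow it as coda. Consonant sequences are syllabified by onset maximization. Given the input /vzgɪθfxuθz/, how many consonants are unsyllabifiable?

2

The consonants /v/, /z/ cannot be parsed into a legal (C)(C)V(C) syllable (at most one coda consonant is licensed; onsets may contain at most 2 consonants).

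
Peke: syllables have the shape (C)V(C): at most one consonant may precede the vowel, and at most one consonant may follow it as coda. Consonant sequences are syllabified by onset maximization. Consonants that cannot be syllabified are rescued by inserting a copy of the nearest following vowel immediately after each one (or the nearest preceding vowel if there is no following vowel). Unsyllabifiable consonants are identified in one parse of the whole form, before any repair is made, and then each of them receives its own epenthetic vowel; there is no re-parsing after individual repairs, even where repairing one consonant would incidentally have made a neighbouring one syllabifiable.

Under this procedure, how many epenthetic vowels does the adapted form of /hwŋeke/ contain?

The unsyllabifiable consonants are /h/, /w/; each receives one epenthetic vowel.

2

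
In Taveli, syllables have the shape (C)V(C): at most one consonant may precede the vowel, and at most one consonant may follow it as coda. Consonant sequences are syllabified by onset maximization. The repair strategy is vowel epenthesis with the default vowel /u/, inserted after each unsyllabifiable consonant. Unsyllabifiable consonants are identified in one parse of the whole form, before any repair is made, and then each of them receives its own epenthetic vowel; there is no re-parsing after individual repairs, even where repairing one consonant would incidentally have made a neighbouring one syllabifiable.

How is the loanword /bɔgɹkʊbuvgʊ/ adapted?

Under (C)V(C), the unsyllabifiable consonants are /ɹ/ (at most one coda consonant is licensed; onsets are limited to one consonant).
Epenthesis after each stranded consonant: /ɹ/ → /ɹu/.

bɔgɹukʊbuvgʊ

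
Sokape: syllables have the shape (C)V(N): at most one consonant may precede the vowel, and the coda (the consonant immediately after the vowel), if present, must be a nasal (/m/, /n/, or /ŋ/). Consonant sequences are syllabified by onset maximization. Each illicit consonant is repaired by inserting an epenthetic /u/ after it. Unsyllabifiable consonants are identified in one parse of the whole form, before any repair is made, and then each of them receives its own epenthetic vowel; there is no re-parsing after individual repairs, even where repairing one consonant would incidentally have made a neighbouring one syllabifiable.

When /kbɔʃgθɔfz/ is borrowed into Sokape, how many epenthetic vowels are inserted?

5

The unsyllabifiable consonants are /k/, /ʃ/, /g/, /f/, /z/; each receives one epenthetic vowel.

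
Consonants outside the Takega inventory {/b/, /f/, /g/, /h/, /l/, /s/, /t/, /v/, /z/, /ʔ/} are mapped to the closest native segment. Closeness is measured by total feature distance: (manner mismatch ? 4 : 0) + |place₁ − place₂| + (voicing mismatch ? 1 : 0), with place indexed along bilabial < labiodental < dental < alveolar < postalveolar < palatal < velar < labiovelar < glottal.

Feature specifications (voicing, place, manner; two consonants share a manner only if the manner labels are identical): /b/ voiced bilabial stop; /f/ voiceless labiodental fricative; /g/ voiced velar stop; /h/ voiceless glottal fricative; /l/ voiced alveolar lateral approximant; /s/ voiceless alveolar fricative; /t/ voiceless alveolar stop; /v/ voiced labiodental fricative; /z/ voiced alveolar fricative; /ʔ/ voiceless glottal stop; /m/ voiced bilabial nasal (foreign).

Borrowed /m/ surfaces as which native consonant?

/b/ is closest: manner differs (nasal→stop, +4), place distance 0 (bilabial→bilabial), same voicing; total 4. Next closest is /v/ at distance 5.

b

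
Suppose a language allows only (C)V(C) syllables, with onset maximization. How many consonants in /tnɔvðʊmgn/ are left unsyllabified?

Syllabifying with onset maximization leaves /t/, /g/, /n/ stranded (at most one coda consonant is licensed; onsets are limited to one consonant).

3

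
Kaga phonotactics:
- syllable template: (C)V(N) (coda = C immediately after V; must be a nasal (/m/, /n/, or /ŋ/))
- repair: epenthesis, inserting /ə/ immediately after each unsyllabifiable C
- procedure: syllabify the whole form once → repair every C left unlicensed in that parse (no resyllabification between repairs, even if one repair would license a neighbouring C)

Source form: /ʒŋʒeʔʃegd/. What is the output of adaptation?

ʒəŋəʒeʔəʃegədə

Syllabifying with onset maximization leaves /ʒ/, /ŋ/, /ʔ/, /g/, /d/ stranded (only a nasal (/m/, /n/, or /ŋ/) is licensed in coda position; onsets are limited to one consonant).
Each unlicensed consonant becomes the onset of a new syllable: /ʒ/ → /ʒə/, /ŋ/ → /ŋə/, /ʔ/ → /ʔə/, /g/ → /gə/, /d/ → /də/.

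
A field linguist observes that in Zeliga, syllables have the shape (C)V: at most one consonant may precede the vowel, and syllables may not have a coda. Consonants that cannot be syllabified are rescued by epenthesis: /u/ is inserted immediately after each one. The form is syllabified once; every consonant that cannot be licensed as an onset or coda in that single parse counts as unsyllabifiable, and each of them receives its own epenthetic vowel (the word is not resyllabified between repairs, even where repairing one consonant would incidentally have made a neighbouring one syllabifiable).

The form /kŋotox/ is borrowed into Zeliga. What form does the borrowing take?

Syllabifying with onset maximization leaves /k/, /x/ stranded (no codas are permitted; onsets are limited to one consonant).
Each unlicensed consonant becomes the onset of a new syllable: /k/ → /ku/, /x/ → /xu/.

kuŋotoxu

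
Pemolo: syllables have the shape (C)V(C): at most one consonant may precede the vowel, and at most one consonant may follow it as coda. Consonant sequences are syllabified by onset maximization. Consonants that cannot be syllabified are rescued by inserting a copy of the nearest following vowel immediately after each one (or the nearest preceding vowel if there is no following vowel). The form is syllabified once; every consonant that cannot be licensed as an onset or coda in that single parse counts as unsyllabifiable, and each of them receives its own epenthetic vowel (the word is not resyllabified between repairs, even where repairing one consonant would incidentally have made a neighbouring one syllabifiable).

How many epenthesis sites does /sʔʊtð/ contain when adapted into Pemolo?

2

The unsyllabifiable consonants are /s/, /ð/; each receives one epenthetic vowel.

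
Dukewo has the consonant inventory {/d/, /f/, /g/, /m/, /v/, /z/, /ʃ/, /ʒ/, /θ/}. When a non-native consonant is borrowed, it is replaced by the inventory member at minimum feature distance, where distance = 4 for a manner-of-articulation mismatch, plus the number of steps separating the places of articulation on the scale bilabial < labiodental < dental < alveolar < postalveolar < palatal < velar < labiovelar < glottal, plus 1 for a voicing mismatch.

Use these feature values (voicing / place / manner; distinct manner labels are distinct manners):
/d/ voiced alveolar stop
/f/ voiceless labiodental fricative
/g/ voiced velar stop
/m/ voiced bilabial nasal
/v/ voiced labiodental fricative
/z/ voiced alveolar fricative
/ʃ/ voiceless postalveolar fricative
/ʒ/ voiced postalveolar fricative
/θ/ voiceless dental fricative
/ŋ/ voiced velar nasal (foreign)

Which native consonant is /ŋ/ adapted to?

g

/g/ is closest: manner differs (nasal→stop, +4), place distance 0 (velar→velar), same voicing; total 4. Next closest is /m/ at distance 6.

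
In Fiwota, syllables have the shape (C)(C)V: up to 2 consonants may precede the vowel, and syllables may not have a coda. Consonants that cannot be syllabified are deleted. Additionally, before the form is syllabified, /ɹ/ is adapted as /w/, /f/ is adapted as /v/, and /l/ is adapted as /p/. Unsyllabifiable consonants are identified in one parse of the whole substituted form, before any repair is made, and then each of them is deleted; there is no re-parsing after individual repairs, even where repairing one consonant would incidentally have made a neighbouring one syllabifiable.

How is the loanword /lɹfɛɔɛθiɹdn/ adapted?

wvɛɔɛθi

Substitution: /l/ → /p/, /ɹ/ → /w/, /f/ → /v/, giving /pwvɛɔɛθiwdn/.
The consonants /p/, /w/, /d/, /n/ cannot be parsed into a legal (C)(C)V syllable (no codas are permitted; onsets may contain at most 2 consonants).
Deletion applies to /p/, /w/, /d/, /n/.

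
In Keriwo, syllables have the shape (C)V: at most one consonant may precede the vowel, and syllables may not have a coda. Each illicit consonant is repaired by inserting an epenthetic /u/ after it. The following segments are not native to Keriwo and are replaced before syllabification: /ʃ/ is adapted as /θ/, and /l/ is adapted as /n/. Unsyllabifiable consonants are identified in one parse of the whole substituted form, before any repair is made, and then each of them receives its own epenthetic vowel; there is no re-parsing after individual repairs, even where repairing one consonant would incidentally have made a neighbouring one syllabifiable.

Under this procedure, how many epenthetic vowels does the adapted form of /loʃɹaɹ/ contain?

After substitution the input is /noθɹaɹ/.
The unsyllabifiable consonants are /θ/, /ɹ/; each receives one epenthetic vowel.

2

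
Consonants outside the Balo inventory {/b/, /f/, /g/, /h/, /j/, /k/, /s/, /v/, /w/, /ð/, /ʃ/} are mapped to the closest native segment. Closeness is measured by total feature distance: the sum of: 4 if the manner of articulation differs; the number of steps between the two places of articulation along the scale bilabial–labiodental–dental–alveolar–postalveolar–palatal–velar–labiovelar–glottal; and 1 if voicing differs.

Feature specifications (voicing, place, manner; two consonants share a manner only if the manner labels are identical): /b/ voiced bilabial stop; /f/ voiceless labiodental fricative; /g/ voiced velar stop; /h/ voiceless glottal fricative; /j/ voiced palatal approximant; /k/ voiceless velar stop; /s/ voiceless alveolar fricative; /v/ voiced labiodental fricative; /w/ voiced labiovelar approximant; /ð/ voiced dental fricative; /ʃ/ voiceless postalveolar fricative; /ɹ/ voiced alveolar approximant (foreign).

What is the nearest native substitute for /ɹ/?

j

/j/ is closest: same manner (approximant), place distance 2 (alveolar→palatal), same voicing; total 2. Next closest is /w/ at distance 4.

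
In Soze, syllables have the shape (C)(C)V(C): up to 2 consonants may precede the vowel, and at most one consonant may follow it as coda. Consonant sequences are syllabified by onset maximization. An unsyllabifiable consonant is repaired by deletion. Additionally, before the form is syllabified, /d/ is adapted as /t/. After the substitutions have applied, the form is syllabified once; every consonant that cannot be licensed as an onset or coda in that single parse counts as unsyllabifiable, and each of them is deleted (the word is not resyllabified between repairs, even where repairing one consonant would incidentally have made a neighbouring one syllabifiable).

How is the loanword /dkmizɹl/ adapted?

Substitution: /d/ → /t/, giving /tkmizɹl/.
Syllabifying with onset maximization leaves /t/, /ɹ/, /l/ stranded (at most one coda consonant is licensed; onsets may contain at most 2 consonants).
Deletion applies to /t/, /ɹ/, /l/.

kmiz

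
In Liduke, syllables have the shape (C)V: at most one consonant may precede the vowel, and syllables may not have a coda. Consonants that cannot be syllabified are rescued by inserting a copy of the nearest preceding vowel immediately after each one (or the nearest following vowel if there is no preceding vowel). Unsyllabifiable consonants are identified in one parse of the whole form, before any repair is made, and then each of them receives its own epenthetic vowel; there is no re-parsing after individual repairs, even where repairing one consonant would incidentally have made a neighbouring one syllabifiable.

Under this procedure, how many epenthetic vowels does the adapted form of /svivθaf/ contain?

3

The unsyllabifiable consonants are /s/, /v/, /f/; each receives one epenthetic vowel.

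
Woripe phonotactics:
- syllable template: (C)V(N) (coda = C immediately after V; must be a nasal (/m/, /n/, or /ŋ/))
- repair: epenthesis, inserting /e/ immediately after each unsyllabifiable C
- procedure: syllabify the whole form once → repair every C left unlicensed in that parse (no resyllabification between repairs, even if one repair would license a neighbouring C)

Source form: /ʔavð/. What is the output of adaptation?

Under (C)V(N), the unsyllabifiable consonants are /v/, /ð/ (only a nasal (/m/, /n/, or /ŋ/) is licensed in coda position; onsets are limited to one consonant).
Each unlicensed consonant becomes the onset of a new syllable: /v/ → /ve/, /ð/ → /ðe/.

ʔaveðe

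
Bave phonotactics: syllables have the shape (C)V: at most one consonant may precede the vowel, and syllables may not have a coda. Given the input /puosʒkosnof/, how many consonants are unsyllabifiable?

4

Syllabifying with onset maximization leaves /s/, /ʒ/, /s/, /f/ stranded (no codas are permitted; onsets are limited to one consonant).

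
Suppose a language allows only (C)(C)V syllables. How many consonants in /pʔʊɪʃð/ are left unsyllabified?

Syllabifying with onset maximization leaves /ʃ/, /ð/ stranded (no codas are permitted; onsets may contain at most 2 consonants).

2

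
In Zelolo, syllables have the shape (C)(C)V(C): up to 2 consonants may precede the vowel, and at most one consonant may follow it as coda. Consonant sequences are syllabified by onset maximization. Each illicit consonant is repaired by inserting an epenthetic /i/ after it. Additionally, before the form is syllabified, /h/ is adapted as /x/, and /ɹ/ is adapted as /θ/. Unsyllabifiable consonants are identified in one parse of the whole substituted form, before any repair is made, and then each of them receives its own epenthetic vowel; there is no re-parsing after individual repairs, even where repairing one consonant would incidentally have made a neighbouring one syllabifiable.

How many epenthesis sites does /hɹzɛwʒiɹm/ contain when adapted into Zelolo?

After substitution the input is /xθzɛwʒiθm/.
The unsyllabifiable consonants are /x/, /m/; each receives one epenthetic vowel.

2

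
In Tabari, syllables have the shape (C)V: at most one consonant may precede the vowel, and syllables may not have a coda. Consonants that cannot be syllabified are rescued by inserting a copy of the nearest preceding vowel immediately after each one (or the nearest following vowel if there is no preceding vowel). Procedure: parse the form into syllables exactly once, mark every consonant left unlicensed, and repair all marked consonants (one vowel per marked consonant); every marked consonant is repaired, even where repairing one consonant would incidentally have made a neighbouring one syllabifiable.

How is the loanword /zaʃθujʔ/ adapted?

zaʃaθujuʔu

The consonants /ʃ/, /j/, /ʔ/ cannot be parsed into a legal (C)V syllable (no codas are permitted; onsets are limited to one consonant).
Inserting the epenthetic vowel yields /ʃ/ → /ʃa/, /j/ → /ju/, /ʔ/ → /ʔu/.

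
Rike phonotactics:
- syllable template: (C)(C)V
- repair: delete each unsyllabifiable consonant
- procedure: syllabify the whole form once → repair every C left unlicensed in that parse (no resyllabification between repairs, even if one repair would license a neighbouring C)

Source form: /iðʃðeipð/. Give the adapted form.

Syllabifying with onset maximization leaves /ð/, /p/, /ð/ stranded (no codas are permitted; onsets may contain at most 2 consonants).
Deleting the stranded consonants removes /ð/, /p/, /ð/.

iʃðei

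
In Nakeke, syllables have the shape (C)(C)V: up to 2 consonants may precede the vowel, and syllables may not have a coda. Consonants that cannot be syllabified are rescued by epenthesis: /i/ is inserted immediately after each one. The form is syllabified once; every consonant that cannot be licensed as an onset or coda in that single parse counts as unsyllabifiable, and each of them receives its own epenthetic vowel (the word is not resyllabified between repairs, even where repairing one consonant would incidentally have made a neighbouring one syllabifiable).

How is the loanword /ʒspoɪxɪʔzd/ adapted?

ʒispoɪxɪʔizidi

The consonants /ʒ/, /ʔ/, /z/, /d/ cannot be parsed into a legal (C)(C)V syllable (no codas are permitted; onsets may contain at most 2 consonants).
Epenthesis after each stranded consonant: /ʒ/ → /ʒi/, /ʔ/ → /ʔi/, /z/ → /zi/, /d/ → /di/.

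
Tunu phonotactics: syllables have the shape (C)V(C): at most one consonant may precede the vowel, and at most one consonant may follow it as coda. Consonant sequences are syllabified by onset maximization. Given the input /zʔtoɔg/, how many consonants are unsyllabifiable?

Syllabifying with onset maximization leaves /z/, /ʔ/ stranded (at most one coda consonant is licensed; onsets are limited to one consonant).

2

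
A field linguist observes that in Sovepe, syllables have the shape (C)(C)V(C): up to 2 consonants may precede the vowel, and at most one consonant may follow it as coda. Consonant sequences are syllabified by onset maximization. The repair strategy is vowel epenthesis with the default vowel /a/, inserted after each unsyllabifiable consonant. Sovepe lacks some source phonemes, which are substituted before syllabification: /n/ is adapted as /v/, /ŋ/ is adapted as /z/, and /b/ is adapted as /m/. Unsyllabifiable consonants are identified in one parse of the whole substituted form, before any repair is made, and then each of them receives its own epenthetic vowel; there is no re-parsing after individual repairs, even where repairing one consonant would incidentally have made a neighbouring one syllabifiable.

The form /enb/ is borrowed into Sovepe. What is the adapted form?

Substitution: /n/ → /v/, /b/ → /m/, giving /evm/.
Syllabifying with onset maximization leaves /m/ stranded (at most one coda consonant is licensed; onsets may contain at most 2 consonants).
Epenthesis after each stranded consonant: /m/ → /ma/.

evma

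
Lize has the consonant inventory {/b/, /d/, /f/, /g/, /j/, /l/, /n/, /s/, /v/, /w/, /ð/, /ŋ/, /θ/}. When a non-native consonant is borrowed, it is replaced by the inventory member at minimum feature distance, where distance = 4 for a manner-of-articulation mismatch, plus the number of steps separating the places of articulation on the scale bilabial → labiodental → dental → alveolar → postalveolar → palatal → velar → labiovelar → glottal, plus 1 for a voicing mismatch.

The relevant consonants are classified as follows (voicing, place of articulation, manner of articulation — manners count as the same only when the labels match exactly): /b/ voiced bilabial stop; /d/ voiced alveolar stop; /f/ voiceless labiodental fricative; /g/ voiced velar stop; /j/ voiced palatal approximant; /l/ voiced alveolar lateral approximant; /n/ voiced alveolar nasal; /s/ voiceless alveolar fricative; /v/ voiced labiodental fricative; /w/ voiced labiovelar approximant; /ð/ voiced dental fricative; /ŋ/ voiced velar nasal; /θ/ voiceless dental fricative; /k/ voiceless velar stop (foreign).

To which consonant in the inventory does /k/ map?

/g/ is closest: same manner (stop), place distance 0 (velar→velar), voicing differs (+1); total 1. Next closest is /d/ at distance 4.

g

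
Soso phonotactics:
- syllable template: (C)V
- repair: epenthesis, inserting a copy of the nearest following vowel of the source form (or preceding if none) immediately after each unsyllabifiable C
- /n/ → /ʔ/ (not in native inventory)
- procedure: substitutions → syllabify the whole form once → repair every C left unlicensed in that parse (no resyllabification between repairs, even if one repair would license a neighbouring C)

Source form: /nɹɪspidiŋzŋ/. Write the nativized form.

Substitution: /n/ → /ʔ/, giving /ʔɹɪspidiŋzŋ/.
Under (C)V, the unsyllabifiable consonants are /ʔ/, /s/, /ŋ/, /z/, /ŋ/ (no codas are permitted; onsets are limited to one consonant).
Each unlicensed consonant becomes the onset of a new syllable: /ʔ/ → /ʔɪ/, /s/ → /si/, /ŋ/ → /ŋi/, /z/ → /zi/, /ŋ/ → /ŋi/.

ʔɪɹɪsipidiŋiziŋi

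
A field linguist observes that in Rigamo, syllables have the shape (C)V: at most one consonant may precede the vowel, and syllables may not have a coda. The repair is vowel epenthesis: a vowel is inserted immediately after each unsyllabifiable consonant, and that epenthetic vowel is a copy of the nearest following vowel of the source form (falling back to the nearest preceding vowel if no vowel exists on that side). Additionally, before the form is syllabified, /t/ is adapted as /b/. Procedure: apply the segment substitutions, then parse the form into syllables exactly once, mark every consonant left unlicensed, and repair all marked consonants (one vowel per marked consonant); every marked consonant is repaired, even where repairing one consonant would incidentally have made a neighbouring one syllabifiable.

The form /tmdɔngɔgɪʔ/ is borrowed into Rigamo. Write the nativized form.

bɔmɔdɔnɔgɔgɪʔɪ

Substitution: /t/ → /b/, giving /bmdɔngɔgɪʔ/.
The consonants /b/, /m/, /n/, /ʔ/ cannot be parsed into a legal (C)V syllable (no codas are permitted; onsets are limited to one consonant).
Each unlicensed consonant becomes the onset of a new syllable: /b/ → /bɔ/, /m/ → /mɔ/, /n/ → /nɔ/, /ʔ/ → /ʔɪ/.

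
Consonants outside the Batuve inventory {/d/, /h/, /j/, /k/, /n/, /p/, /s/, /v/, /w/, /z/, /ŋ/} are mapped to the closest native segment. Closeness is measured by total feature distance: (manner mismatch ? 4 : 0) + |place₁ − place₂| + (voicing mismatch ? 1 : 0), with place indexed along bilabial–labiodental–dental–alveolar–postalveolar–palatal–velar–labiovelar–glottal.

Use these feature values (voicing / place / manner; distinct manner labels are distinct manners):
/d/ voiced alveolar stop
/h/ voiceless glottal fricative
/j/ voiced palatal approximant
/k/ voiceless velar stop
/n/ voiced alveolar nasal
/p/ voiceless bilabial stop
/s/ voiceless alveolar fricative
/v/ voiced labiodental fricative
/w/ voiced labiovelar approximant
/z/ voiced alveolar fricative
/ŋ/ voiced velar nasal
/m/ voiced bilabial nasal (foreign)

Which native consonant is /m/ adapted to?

n

/n/ is closest: same manner (nasal), place distance 3 (bilabial→alveolar), same voicing; total 3. Next closest is /p/ at distance 5.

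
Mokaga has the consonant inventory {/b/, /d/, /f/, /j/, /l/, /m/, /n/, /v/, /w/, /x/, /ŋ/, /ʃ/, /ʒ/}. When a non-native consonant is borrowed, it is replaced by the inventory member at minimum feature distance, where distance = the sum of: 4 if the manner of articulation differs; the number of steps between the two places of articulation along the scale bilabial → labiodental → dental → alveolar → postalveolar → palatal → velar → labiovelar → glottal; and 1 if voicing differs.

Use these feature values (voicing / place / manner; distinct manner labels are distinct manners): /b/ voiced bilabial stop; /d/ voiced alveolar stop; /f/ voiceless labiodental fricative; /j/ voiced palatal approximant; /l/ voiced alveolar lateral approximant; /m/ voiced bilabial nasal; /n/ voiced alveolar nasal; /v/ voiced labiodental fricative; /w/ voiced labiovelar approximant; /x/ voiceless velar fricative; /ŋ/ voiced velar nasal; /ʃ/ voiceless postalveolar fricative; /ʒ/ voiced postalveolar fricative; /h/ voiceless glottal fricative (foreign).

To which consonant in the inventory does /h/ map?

x

/x/ is closest: same manner (fricative), place distance 2 (glottal→velar), same voicing; total 2. Next closest is /ʃ/ at distance 4.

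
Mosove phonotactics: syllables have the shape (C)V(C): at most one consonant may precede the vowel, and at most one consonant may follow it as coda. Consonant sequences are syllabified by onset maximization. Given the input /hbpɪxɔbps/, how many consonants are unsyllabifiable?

4

The consonants /h/, /b/, /p/, /s/ cannot be parsed into a legal (C)V(C) syllable (at most one coda consonant is licensed; onsets are limited to one consonant).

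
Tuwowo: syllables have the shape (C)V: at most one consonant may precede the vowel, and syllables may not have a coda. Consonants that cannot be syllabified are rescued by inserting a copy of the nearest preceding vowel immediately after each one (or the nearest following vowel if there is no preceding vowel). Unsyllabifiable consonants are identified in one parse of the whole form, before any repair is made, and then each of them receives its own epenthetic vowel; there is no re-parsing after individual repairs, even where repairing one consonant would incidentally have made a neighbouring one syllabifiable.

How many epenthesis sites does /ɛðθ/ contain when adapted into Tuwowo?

The unsyllabifiable consonants are /ð/, /θ/; each receives one epenthetic vowel.

2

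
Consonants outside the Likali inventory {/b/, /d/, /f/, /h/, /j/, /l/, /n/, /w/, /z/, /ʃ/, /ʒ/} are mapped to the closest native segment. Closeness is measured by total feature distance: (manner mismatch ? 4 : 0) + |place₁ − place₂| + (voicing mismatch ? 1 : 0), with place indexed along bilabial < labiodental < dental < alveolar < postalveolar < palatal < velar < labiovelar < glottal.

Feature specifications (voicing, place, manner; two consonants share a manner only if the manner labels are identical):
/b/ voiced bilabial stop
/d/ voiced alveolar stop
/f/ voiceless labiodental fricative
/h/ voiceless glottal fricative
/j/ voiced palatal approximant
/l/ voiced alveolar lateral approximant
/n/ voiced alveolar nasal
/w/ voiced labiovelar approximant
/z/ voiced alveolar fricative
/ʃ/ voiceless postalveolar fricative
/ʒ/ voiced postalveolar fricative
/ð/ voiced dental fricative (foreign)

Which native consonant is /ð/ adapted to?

/z/ is closest: same manner (fricative), place distance 1 (dental→alveolar), same voicing; total 1. Next closest is /f/ at distance 2.

z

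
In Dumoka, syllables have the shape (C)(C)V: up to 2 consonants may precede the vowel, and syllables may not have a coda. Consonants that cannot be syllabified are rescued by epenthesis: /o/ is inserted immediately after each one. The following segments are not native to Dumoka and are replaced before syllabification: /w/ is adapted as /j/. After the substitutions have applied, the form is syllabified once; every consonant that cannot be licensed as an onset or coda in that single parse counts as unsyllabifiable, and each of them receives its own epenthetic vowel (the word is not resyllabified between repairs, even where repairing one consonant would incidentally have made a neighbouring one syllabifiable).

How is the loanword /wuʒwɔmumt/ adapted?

juʒjɔmumoto

Substitution: /w/ → /j/, giving /juʒjɔmumt/.
Syllabifying with onset maximization leaves /m/, /t/ stranded (no codas are permitted; onsets may contain at most 2 consonants).
Each unlicensed consonant becomes the onset of a new syllable: /m/ → /mo/, /t/ → /to/.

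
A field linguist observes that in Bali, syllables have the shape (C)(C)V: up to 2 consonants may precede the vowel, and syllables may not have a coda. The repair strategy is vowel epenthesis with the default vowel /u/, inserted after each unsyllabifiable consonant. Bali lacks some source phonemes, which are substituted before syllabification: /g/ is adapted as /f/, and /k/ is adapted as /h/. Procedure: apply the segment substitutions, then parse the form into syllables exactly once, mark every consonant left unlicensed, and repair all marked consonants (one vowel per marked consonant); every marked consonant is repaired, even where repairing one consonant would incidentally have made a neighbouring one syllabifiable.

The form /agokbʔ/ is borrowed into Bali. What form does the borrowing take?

Substitution: /g/ → /f/, /k/ → /h/, giving /afohbʔ/.
Under (C)(C)V, the unsyllabifiable consonants are /h/, /b/, /ʔ/ (no codas are permitted; onsets may contain at most 2 consonants).
Epenthesis after each stranded consonant: /h/ → /hu/, /b/ → /bu/, /ʔ/ → /ʔu/.

afohubuʔu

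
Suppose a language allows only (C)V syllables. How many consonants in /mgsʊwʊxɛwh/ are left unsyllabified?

Under (C)V, the unsyllabifiable consonants are /m/, /g/, /w/, /h/ (no codas are permitted; onsets are limited to one consonant).

4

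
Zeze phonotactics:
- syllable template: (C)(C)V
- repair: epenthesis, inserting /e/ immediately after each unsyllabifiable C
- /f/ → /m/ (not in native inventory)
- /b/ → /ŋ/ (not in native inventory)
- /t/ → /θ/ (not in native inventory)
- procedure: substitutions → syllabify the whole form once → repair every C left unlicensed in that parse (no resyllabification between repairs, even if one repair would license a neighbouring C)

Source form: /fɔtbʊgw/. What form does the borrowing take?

Substitution: /f/ → /m/, /t/ → /θ/, /b/ → /ŋ/, giving /mɔθŋʊgw/.
Syllabifying with onset maximization leaves /g/, /w/ stranded (no codas are permitted; onsets may contain at most 2 consonants).
Epenthesis after each stranded consonant: /g/ → /ge/, /w/ → /we/.

mɔθŋʊgewe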